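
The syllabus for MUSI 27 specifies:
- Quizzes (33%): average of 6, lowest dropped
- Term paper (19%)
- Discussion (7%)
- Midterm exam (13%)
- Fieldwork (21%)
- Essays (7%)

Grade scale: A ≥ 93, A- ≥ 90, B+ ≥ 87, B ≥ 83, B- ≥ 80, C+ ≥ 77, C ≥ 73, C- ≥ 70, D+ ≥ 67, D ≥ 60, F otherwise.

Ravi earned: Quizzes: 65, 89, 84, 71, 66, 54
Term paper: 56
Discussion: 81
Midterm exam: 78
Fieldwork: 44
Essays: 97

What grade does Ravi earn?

D+

Quizzes: drop 54 → average of remaining 5 = 375/5 = 75
Weighted total:
  Quizzes 75 × 0.33 = 24.75
  Term paper 56 × 0.19 = 10.64
  Discussion 81 × 0.07 = 5.67
  Midterm exam 78 × 0.13 = 10.14
  Fieldwork 44 × 0.21 = 9.24
  Essays 97 × 0.07 = 6.79
Sum = 67.23
67.23 is ≥ 67 and < 70 → D+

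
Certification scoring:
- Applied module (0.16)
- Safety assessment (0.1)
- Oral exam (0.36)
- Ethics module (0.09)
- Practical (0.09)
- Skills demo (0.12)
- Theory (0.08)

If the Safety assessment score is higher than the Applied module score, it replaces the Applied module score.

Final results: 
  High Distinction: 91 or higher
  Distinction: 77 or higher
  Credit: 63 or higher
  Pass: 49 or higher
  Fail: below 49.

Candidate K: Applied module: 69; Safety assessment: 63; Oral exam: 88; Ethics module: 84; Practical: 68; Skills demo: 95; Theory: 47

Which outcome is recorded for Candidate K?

Distinction

Safety assessment (63) ≤ Applied module (69), so Applied module stays at 69.
Weighted total:
  Applied module 69 × 0.16 = 11.04
  Safety assessment 63 × 0.1 = 6.3
  Oral exam 88 × 0.36 = 31.68
  Ethics module 84 × 0.09 = 7.56
  Practical 68 × 0.09 = 6.12
  Skills demo 95 × 0.12 = 11.4
  Theory 47 × 0.08 = 3.76
Sum = 77.86
77.86 is ≥ 77 and < 91 → Distinction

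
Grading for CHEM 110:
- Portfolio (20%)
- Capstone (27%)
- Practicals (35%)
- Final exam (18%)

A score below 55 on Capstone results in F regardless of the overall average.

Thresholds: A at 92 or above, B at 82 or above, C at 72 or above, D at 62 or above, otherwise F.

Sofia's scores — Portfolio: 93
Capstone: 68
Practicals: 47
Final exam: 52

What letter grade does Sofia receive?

D

Capstone score 68 ≥ 55: minimum met.
Weighted total:
  Portfolio 93 × 0.2 = 18.6
  Capstone 68 × 0.27 = 18.36
  Practicals 47 × 0.35 = 16.45
  Final exam 52 × 0.18 = 9.36
Sum = 62.77
62.77 is ≥ 62 and < 72 → D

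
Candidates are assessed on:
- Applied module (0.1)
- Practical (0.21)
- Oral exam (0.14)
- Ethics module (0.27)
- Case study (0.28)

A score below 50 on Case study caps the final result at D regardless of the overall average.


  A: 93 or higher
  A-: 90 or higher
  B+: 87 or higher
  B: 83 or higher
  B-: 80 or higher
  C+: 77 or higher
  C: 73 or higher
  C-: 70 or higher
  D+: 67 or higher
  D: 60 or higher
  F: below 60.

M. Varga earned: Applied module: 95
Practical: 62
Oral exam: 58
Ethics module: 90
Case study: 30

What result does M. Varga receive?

Case study score 30 < 50: minimum not met.
Weighted total:
  Applied module 95 × 0.1 = 9.5
  Practical 62 × 0.21 = 13.02
  Oral exam 58 × 0.14 = 8.12
  Ethics module 90 × 0.27 = 24.3
  Case study 30 × 0.28 = 8.4
Sum = 63.34
63.34 would be D; cap at D applies → D.

D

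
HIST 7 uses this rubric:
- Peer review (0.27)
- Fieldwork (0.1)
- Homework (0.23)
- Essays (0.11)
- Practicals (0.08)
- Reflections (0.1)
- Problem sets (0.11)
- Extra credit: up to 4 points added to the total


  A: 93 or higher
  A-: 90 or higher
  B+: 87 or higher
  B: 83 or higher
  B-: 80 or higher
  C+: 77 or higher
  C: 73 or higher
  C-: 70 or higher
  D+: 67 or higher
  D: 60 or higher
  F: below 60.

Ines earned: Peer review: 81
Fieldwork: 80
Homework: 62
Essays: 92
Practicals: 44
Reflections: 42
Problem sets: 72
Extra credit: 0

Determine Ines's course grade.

Weighted total:
  Peer review 81 × 0.27 = 21.87
  Fieldwork 80 × 0.1 = 8
  Homework 62 × 0.23 = 14.26
  Essays 92 × 0.11 = 10.12
  Practicals 44 × 0.08 = 3.52
  Reflections 42 × 0.1 = 4.2
  Problem sets 72 × 0.11 = 7.92
Sum = 69.89
Extra credit: 69.89 + 0 = 69.89
69.89 is ≥ 67 and < 70 → D+

D+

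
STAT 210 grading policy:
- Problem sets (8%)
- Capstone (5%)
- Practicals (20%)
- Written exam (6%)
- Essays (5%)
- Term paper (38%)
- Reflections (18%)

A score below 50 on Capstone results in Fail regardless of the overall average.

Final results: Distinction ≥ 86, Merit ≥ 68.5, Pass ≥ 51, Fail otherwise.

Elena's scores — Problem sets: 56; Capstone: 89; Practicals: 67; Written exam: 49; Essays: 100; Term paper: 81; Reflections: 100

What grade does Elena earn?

Merit

Capstone score 89 ≥ 50: minimum met.
Weighted total:
  Problem sets 56 × 0.08 = 4.48
  Capstone 89 × 0.05 = 4.45
  Practicals 67 × 0.2 = 13.4
  Written exam 49 × 0.06 = 2.94
  Essays 100 × 0.05 = 5
  Term paper 81 × 0.38 = 30.78
  Reflections 100 × 0.18 = 18
Sum = 79.05
79.05 is ≥ 68.5 and < 86 → Merit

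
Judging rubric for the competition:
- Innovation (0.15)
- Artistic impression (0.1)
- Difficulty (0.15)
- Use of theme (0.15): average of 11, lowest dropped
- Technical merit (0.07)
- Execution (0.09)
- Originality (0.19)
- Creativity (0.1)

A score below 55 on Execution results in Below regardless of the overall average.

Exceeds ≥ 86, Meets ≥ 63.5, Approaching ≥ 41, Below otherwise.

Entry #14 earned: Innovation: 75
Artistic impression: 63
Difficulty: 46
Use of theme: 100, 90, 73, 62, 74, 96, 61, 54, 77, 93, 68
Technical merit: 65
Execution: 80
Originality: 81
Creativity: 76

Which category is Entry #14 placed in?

Use of theme: drop 54 → average of remaining 10 = 794/10 = 79.4
Execution score 80 ≥ 55: minimum met.
Weighted total:
  Innovation 75 × 0.15 = 11.25
  Artistic impression 63 × 0.1 = 6.3
  Difficulty 46 × 0.15 = 6.9
  Use of theme 79.4 × 0.15 = 11.91
  Technical merit 65 × 0.07 = 4.55
  Execution 80 × 0.09 = 7.2
  Originality 81 × 0.19 = 15.39
  Creativity 76 × 0.1 = 7.6
Sum = 71.1
71.1 is ≥ 63.5 and < 86 → Meets

Meets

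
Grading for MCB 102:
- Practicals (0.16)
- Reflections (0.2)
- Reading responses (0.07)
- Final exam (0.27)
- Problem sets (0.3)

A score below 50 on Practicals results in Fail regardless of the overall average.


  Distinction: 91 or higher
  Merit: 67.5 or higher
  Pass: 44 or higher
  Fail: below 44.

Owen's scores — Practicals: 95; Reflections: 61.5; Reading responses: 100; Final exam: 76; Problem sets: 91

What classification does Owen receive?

Merit

Practicals score 95 ≥ 50: minimum met.
Weighted total:
  Practicals 95 × 0.16 = 15.2
  Reflections 61.5 × 0.2 = 12.3
  Reading responses 100 × 0.07 = 7
  Final exam 76 × 0.27 = 20.52
  Problem sets 91 × 0.3 = 27.3
Sum = 82.32
82.32 is ≥ 67.5 and < 91 → Merit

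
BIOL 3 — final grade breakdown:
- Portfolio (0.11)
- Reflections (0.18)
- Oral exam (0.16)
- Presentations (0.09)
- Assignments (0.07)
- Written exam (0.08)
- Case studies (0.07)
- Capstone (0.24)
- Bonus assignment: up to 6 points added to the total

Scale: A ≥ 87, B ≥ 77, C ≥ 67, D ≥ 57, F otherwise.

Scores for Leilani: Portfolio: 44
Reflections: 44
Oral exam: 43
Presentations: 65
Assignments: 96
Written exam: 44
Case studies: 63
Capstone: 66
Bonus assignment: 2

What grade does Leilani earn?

Weighted total:
  Portfolio 44 × 0.11 = 4.84
  Reflections 44 × 0.18 = 7.92
  Oral exam 43 × 0.16 = 6.88
  Presentations 65 × 0.09 = 5.85
  Assignments 96 × 0.07 = 6.72
  Written exam 44 × 0.08 = 3.52
  Case studies 63 × 0.07 = 4.41
  Capstone 66 × 0.24 = 15.84
Sum = 55.98
Bonus assignment: 55.98 + 2 = 57.98
57.98 is ≥ 57 and < 67 → D

D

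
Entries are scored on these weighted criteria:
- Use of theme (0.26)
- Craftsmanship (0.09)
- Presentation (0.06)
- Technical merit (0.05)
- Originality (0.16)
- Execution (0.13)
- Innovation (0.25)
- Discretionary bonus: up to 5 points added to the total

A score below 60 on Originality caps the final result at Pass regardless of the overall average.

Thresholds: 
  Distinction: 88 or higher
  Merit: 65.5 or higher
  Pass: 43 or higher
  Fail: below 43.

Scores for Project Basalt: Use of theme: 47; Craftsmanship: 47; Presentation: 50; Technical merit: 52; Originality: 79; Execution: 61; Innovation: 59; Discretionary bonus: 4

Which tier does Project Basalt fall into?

Pass

Originality score 79 ≥ 60: minimum met.
Weighted total:
  Use of theme 47 × 0.26 = 12.22
  Craftsmanship 47 × 0.09 = 4.23
  Presentation 50 × 0.06 = 3
  Technical merit 52 × 0.05 = 2.6
  Originality 79 × 0.16 = 12.64
  Execution 61 × 0.13 = 7.93
  Innovation 59 × 0.25 = 14.75
Sum = 57.37
Discretionary bonus: 57.37 + 4 = 61.37
61.37 is ≥ 43 and < 65.5 → Pass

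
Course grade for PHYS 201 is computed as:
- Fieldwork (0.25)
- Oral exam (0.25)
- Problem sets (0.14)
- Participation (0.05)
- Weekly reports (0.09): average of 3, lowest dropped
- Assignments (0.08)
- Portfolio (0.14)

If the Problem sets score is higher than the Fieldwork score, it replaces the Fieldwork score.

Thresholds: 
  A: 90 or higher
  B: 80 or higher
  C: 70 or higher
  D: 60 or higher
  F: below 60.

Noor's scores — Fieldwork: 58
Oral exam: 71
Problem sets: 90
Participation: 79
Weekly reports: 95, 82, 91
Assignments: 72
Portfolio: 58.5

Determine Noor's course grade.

C

Weekly reports: drop 82 → average of remaining 2 = 186/2 = 93
Problem sets (90) > Fieldwork (58), so Fieldwork counts as 90.
Weighted total:
  Fieldwork 90 × 0.25 = 22.5
  Oral exam 71 × 0.25 = 17.75
  Problem sets 90 × 0.14 = 12.6
  Participation 79 × 0.05 = 3.95
  Weekly reports 93 × 0.09 = 8.37
  Assignments 72 × 0.08 = 5.76
  Portfolio 58.5 × 0.14 = 8.19
Sum = 79.12
79.12 is ≥ 70 and < 80 → C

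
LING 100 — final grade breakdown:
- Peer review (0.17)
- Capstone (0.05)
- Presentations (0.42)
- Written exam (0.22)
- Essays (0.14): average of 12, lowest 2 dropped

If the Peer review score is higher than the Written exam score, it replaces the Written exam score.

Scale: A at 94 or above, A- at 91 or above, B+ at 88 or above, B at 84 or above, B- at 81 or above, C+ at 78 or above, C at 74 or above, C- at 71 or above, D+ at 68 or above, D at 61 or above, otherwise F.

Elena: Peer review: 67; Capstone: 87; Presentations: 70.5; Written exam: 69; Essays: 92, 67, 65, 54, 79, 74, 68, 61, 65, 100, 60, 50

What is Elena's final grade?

Essays: drop 50, 54 → average of remaining 10 = 731/10 = 73.1
Peer review (67) ≤ Written exam (69), so Written exam stays at 69.
Weighted total:
  Peer review 67 × 0.17 = 11.39
  Capstone 87 × 0.05 = 4.35
  Presentations 70.5 × 0.42 = 29.61
  Written exam 69 × 0.22 = 15.18
  Essays 73.1 × 0.14 = 10.234
Sum = 70.764
70.764 is ≥ 68 and < 71 → D+

D+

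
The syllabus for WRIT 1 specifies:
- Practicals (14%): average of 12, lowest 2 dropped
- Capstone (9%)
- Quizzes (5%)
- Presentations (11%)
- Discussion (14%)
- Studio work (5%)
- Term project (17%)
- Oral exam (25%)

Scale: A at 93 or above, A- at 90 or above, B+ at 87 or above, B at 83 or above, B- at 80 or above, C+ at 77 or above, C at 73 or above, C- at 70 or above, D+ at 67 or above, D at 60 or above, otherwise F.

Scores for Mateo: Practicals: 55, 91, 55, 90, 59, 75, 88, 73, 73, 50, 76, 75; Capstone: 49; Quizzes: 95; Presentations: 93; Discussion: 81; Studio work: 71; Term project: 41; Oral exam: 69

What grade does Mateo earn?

D+

Practicals: drop 50, 55 → average of remaining 10 = 755/10 = 75.5
Weighted total:
  Practicals 75.5 × 0.14 = 10.57
  Capstone 49 × 0.09 = 4.41
  Quizzes 95 × 0.05 = 4.75
  Presentations 93 × 0.11 = 10.23
  Discussion 81 × 0.14 = 11.34
  Studio work 71 × 0.05 = 3.55
  Term project 41 × 0.17 = 6.97
  Oral exam 69 × 0.25 = 17.25
Sum = 69.07
69.07 is ≥ 67 and < 70 → D+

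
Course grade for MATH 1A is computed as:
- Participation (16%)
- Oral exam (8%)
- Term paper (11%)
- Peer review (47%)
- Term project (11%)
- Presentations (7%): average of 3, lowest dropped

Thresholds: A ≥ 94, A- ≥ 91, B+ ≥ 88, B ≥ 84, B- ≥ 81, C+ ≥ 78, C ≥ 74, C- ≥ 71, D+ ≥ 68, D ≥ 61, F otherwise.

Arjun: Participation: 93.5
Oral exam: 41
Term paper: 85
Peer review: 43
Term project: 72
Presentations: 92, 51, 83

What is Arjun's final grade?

D

Presentations: drop 51 → average of remaining 2 = 175/2 = 87.5
Weighted total:
  Participation 93.5 × 0.16 = 14.96
  Oral exam 41 × 0.08 = 3.28
  Term paper 85 × 0.11 = 9.35
  Peer review 43 × 0.47 = 20.21
  Term project 72 × 0.11 = 7.92
  Presentations 87.5 × 0.07 = 6.125
Sum = 61.845
61.845 is ≥ 61 and < 68 → D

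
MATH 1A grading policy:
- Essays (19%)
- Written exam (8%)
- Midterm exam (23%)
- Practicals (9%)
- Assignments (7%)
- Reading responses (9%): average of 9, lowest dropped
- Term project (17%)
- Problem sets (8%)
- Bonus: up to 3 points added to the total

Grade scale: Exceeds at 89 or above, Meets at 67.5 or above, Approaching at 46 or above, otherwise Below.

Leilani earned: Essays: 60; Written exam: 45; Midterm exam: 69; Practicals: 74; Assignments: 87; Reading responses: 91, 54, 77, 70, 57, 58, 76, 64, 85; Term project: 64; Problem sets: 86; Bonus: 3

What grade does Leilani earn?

Reading responses: drop 54 → average of remaining 8 = 578/8 = 72.25
Weighted total:
  Essays 60 × 0.19 = 11.4
  Written exam 45 × 0.08 = 3.6
  Midterm exam 69 × 0.23 = 15.87
  Practicals 74 × 0.09 = 6.66
  Assignments 87 × 0.07 = 6.09
  Reading responses 72.25 × 0.09 = 6.5025
  Term project 64 × 0.17 = 10.88
  Problem sets 86 × 0.08 = 6.88
Sum = 67.8825
Bonus: 67.8825 + 3 = 70.8825
70.8825 is ≥ 67.5 and < 89 → Meets

Meets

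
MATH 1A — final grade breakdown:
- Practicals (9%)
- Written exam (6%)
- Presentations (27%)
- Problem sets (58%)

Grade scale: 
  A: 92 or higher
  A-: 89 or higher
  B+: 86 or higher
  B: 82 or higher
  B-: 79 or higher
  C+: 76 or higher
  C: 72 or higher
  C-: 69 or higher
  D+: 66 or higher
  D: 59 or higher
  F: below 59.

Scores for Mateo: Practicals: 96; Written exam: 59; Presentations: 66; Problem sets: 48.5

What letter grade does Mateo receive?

Weighted total:
  Practicals 96 × 0.09 = 8.64
  Written exam 59 × 0.06 = 3.54
  Presentations 66 × 0.27 = 17.82
  Problem sets 48.5 × 0.58 = 28.13
Sum = 58.13
58.13 < 59 → F

F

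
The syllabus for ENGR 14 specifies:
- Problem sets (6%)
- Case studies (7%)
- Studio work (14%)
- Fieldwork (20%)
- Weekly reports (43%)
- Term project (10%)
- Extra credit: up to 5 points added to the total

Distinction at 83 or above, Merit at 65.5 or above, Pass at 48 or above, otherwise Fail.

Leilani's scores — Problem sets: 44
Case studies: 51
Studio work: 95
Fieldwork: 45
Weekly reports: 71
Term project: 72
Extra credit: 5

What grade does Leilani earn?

Weighted total:
  Problem sets 44 × 0.06 = 2.64
  Case studies 51 × 0.07 = 3.57
  Studio work 95 × 0.14 = 13.3
  Fieldwork 45 × 0.2 = 9
  Weekly reports 71 × 0.43 = 30.53
  Term project 72 × 0.1 = 7.2
Sum = 66.24
Extra credit: 66.24 + 5 = 71.24
71.24 is ≥ 65.5 and < 83 → Merit

Merit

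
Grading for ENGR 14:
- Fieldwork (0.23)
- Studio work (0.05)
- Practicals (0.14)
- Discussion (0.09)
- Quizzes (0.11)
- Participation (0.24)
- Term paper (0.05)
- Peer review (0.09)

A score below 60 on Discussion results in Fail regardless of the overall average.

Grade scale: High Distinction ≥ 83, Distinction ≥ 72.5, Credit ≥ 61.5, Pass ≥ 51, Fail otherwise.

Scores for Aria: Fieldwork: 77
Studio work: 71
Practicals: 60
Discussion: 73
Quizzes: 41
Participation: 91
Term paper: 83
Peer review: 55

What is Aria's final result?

Credit

Discussion score 73 ≥ 60: minimum met.
Weighted total:
  Fieldwork 77 × 0.23 = 17.71
  Studio work 71 × 0.05 = 3.55
  Practicals 60 × 0.14 = 8.4
  Discussion 73 × 0.09 = 6.57
  Quizzes 41 × 0.11 = 4.51
  Participation 91 × 0.24 = 21.84
  Term paper 83 × 0.05 = 4.15
  Peer review 55 × 0.09 = 4.95
Sum = 71.68
71.68 is ≥ 61.5 and < 72.5 → Credit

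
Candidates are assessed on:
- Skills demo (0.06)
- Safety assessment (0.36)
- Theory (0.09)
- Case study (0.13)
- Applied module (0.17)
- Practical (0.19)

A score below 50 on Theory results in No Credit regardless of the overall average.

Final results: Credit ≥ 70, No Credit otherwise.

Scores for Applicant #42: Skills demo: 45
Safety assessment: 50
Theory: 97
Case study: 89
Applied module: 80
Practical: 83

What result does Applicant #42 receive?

Theory score 97 ≥ 50: minimum met.
Weighted total:
  Skills demo 45 × 0.06 = 2.7
  Safety assessment 50 × 0.36 = 18
  Theory 97 × 0.09 = 8.73
  Case study 89 × 0.13 = 11.57
  Applied module 80 × 0.17 = 13.6
  Practical 83 × 0.19 = 15.77
Sum = 70.37
70.37 ≥ 70 → Credit

Credit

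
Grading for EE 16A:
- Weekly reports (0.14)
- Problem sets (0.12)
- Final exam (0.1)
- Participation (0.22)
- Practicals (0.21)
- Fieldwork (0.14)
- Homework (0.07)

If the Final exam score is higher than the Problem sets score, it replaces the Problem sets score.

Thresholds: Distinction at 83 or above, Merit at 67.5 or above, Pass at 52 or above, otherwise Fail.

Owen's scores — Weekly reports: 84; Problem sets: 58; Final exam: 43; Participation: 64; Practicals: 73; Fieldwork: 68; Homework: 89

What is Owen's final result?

Merit

Final exam (43) ≤ Problem sets (58), so Problem sets stays at 58.
Weighted total:
  Weekly reports 84 × 0.14 = 11.76
  Problem sets 58 × 0.12 = 6.96
  Final exam 43 × 0.1 = 4.3
  Participation 64 × 0.22 = 14.08
  Practicals 73 × 0.21 = 15.33
  Fieldwork 68 × 0.14 = 9.52
  Homework 89 × 0.07 = 6.23
Sum = 68.18
68.18 is ≥ 67.5 and < 83 → Merit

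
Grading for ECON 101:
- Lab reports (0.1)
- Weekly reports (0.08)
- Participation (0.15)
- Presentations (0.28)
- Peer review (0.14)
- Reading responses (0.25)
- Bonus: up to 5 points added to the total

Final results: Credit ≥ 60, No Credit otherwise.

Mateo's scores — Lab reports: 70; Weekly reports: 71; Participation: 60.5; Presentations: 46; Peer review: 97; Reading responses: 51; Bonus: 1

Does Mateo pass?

Weighted total:
  Lab reports 70 × 0.1 = 7
  Weekly reports 71 × 0.08 = 5.68
  Participation 60.5 × 0.15 = 9.075
  Presentations 46 × 0.28 = 12.88
  Peer review 97 × 0.14 = 13.58
  Reading responses 51 × 0.25 = 12.75
Sum = 60.965
Bonus: 60.965 + 1 = 61.965
61.965 ≥ 60 → Credit

Credit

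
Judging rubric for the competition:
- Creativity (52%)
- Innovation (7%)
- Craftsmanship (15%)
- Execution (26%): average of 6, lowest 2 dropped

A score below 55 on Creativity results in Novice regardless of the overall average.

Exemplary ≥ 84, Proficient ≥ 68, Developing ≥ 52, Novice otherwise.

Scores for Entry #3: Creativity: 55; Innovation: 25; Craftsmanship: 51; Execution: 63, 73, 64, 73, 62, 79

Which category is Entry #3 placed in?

Developing

Execution: drop 62, 63 → average of remaining 4 = 289/4 = 72.25
Creativity score 55 ≥ 55: minimum met.
Weighted total:
  Creativity 55 × 0.52 = 28.6
  Innovation 25 × 0.07 = 1.75
  Craftsmanship 51 × 0.15 = 7.65
  Execution 72.25 × 0.26 = 18.785
Sum = 56.785
56.785 is ≥ 52 and < 68 → Developing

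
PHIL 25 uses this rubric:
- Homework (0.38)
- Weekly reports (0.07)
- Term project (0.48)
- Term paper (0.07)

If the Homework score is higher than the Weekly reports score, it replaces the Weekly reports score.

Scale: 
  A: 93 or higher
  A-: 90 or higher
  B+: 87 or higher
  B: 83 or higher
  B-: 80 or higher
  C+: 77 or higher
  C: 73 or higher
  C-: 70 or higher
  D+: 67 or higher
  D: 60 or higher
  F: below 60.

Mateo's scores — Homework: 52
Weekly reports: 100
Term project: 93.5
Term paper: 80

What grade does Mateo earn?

Homework (52) ≤ Weekly reports (100), so Weekly reports stays at 100.
Weighted total:
  Homework 52 × 0.38 = 19.76
  Weekly reports 100 × 0.07 = 7
  Term project 93.5 × 0.48 = 44.88
  Term paper 80 × 0.07 = 5.6
Sum = 77.24
77.24 is ≥ 77 and < 80 → C+

C+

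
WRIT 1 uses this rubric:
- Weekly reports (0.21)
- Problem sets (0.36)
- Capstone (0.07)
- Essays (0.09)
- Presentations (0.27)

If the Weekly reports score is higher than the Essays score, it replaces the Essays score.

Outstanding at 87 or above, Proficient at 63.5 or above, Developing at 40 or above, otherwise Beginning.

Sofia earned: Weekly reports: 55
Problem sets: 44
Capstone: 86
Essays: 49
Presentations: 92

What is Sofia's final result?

Weekly reports (55) > Essays (49), so Essays counts as 55.
Weighted total:
  Weekly reports 55 × 0.21 = 11.55
  Problem sets 44 × 0.36 = 15.84
  Capstone 86 × 0.07 = 6.02
  Essays 55 × 0.09 = 4.95
  Presentations 92 × 0.27 = 24.84
Sum = 63.2
63.2 is ≥ 40 and < 63.5 → Developing

Developing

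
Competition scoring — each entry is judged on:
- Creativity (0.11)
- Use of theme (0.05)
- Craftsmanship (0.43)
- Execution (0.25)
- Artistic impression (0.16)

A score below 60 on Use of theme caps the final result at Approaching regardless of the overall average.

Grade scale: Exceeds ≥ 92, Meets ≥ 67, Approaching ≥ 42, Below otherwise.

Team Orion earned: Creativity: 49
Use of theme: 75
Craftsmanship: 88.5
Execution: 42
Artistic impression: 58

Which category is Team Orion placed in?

Use of theme score 75 ≥ 60: minimum met.
Weighted total:
  Creativity 49 × 0.11 = 5.39
  Use of theme 75 × 0.05 = 3.75
  Craftsmanship 88.5 × 0.43 = 38.055
  Execution 42 × 0.25 = 10.5
  Artistic impression 58 × 0.16 = 9.28
Sum = 66.975
66.975 is ≥ 42 and < 67 → Approaching

Approaching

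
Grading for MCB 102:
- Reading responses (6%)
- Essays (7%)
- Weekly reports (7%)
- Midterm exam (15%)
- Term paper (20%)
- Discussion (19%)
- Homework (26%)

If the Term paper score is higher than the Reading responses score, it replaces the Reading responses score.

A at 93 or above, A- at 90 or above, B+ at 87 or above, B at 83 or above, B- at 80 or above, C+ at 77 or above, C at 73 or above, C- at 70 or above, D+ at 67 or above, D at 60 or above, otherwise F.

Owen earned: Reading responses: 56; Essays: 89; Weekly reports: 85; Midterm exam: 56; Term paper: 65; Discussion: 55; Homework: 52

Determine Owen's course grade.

D

Term paper (65) > Reading responses (56), so Reading responses counts as 65.
Weighted total:
  Reading responses 65 × 0.06 = 3.9
  Essays 89 × 0.07 = 6.23
  Weekly reports 85 × 0.07 = 5.95
  Midterm exam 56 × 0.15 = 8.4
  Term paper 65 × 0.2 = 13
  Discussion 55 × 0.19 = 10.45
  Homework 52 × 0.26 = 13.52
Sum = 61.45
61.45 is ≥ 60 and < 67 → D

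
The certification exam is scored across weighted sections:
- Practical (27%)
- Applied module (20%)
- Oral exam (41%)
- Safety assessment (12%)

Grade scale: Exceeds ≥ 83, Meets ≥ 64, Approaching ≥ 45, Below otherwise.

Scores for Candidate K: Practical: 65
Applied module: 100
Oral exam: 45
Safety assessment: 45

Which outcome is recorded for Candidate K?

Approaching

Weighted total:
  Practical 65 × 0.27 = 17.55
  Applied module 100 × 0.2 = 20
  Oral exam 45 × 0.41 = 18.45
  Safety assessment 45 × 0.12 = 5.4
Sum = 61.4
61.4 is ≥ 45 and < 64 → Approaching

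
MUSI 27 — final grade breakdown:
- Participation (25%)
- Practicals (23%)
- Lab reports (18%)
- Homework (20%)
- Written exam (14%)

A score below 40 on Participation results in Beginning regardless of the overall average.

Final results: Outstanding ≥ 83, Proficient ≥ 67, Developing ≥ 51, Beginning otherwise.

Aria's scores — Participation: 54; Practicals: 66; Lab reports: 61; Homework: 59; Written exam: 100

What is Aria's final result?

Participation score 54 ≥ 40: minimum met.
Weighted total:
  Participation 54 × 0.25 = 13.5
  Practicals 66 × 0.23 = 15.18
  Lab reports 61 × 0.18 = 10.98
  Homework 59 × 0.2 = 11.8
  Written exam 100 × 0.14 = 14
Sum = 65.46
65.46 is ≥ 51 and < 67 → Developing

Developing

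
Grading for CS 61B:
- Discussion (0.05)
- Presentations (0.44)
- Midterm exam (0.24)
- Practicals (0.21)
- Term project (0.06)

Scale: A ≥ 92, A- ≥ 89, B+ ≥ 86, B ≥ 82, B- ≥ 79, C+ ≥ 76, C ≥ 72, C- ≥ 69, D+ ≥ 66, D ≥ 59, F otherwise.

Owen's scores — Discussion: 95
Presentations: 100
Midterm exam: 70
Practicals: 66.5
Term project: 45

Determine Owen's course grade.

B

Weighted total:
  Discussion 95 × 0.05 = 4.75
  Presentations 100 × 0.44 = 44
  Midterm exam 70 × 0.24 = 16.8
  Practicals 66.5 × 0.21 = 13.965
  Term project 45 × 0.06 = 2.7
Sum = 82.215
82.215 is ≥ 82 and < 86 → B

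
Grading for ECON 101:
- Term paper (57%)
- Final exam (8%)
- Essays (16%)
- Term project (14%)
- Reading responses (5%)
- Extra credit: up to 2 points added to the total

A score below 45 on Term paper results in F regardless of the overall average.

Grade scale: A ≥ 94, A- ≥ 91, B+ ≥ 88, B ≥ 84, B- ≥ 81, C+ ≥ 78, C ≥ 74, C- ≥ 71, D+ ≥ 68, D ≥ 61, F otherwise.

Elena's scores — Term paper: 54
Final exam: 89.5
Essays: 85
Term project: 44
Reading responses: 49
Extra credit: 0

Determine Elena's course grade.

Term paper score 54 ≥ 45: minimum met.
Weighted total:
  Term paper 54 × 0.57 = 30.78
  Final exam 89.5 × 0.08 = 7.16
  Essays 85 × 0.16 = 13.6
  Term project 44 × 0.14 = 6.16
  Reading responses 49 × 0.05 = 2.45
Sum = 60.15
Extra credit: 60.15 + 0 = 60.15
60.15 < 61 → F

F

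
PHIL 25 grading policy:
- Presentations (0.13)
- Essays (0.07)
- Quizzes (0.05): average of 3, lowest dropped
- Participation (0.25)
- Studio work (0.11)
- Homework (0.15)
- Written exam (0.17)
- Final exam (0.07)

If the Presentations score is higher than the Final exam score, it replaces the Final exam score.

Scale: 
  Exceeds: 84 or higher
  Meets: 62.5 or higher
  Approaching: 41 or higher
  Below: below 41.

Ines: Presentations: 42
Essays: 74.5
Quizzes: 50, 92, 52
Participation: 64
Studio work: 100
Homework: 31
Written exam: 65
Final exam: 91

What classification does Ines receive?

Meets

Quizzes: drop 50 → average of remaining 2 = 144/2 = 72
Presentations (42) ≤ Final exam (91), so Final exam stays at 91.
Weighted total:
  Presentations 42 × 0.13 = 5.46
  Essays 74.5 × 0.07 = 5.215
  Quizzes 72 × 0.05 = 3.6
  Participation 64 × 0.25 = 16
  Studio work 100 × 0.11 = 11
  Homework 31 × 0.15 = 4.65
  Written exam 65 × 0.17 = 11.05
  Final exam 91 × 0.07 = 6.37
Sum = 63.345
63.345 is ≥ 62.5 and < 84 → Meets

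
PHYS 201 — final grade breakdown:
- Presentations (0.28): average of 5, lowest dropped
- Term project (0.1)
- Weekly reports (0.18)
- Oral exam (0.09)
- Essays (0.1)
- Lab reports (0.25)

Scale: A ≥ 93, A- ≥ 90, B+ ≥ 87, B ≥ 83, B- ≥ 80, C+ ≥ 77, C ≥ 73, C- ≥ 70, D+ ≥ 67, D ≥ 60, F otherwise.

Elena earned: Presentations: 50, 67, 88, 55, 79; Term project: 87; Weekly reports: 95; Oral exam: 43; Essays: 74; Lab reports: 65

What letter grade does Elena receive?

C

Presentations: drop 50 → average of remaining 4 = 289/4 = 72.25
Weighted total:
  Presentations 72.25 × 0.28 = 20.23
  Term project 87 × 0.1 = 8.7
  Weekly reports 95 × 0.18 = 17.1
  Oral exam 43 × 0.09 = 3.87
  Essays 74 × 0.1 = 7.4
  Lab reports 65 × 0.25 = 16.25
Sum = 73.55
73.55 is ≥ 73 and < 77 → C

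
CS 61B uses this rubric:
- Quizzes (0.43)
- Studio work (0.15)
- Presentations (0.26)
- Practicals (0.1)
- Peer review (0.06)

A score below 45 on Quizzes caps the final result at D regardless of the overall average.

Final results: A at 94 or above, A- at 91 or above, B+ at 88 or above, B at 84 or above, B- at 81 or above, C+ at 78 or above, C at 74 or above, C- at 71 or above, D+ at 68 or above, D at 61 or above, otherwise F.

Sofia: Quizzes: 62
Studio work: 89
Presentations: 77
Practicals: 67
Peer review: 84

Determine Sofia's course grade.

Quizzes score 62 ≥ 45: minimum met.
Weighted total:
  Quizzes 62 × 0.43 = 26.66
  Studio work 89 × 0.15 = 13.35
  Presentations 77 × 0.26 = 20.02
  Practicals 67 × 0.1 = 6.7
  Peer review 84 × 0.06 = 5.04
Sum = 71.77
71.77 is ≥ 71 and < 74 → C-

C-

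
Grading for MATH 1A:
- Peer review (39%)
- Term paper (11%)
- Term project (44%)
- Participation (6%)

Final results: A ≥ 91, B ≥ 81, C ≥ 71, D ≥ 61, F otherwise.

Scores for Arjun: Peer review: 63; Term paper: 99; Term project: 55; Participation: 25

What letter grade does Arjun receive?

Weighted total:
  Peer review 63 × 0.39 = 24.57
  Term paper 99 × 0.11 = 10.89
  Term project 55 × 0.44 = 24.2
  Participation 25 × 0.06 = 1.5
Sum = 61.16
61.16 is ≥ 61 and < 71 → D

D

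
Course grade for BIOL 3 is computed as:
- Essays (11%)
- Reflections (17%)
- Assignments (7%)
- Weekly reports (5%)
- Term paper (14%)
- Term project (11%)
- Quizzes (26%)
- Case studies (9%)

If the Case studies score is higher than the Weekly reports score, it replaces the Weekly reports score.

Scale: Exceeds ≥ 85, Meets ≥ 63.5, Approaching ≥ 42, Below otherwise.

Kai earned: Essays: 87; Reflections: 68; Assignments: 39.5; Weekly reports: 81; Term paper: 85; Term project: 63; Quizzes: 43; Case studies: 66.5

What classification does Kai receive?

Meets

Case studies (66.5) ≤ Weekly reports (81), so Weekly reports stays at 81.
Weighted total:
  Essays 87 × 0.11 = 9.57
  Reflections 68 × 0.17 = 11.56
  Assignments 39.5 × 0.07 = 2.765
  Weekly reports 81 × 0.05 = 4.05
  Term paper 85 × 0.14 = 11.9
  Term project 63 × 0.11 = 6.93
  Quizzes 43 × 0.26 = 11.18
  Case studies 66.5 × 0.09 = 5.985
Sum = 63.94
63.94 is ≥ 63.5 and < 85 → Meets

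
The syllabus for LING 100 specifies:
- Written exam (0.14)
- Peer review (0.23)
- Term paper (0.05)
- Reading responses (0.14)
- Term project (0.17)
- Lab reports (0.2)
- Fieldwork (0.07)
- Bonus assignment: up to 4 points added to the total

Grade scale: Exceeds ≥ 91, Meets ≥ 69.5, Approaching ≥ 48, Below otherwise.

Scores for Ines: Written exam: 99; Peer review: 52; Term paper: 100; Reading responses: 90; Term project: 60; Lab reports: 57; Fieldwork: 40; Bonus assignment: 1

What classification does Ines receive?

Weighted total:
  Written exam 99 × 0.14 = 13.86
  Peer review 52 × 0.23 = 11.96
  Term paper 100 × 0.05 = 5
  Reading responses 90 × 0.14 = 12.6
  Term project 60 × 0.17 = 10.2
  Lab reports 57 × 0.2 = 11.4
  Fieldwork 40 × 0.07 = 2.8
Sum = 67.82
Bonus assignment: 67.82 + 1 = 68.82
68.82 is ≥ 48 and < 69.5 → Approaching

Approaching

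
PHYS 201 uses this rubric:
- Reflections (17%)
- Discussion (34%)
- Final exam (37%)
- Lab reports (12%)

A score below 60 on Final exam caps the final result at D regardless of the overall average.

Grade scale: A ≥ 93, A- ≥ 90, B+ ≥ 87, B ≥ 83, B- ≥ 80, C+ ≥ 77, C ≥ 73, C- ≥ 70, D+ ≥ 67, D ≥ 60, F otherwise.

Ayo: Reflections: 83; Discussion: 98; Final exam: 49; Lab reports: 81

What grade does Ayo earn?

Final exam score 49 < 60: minimum not met.
Weighted total:
  Reflections 83 × 0.17 = 14.11
  Discussion 98 × 0.34 = 33.32
  Final exam 49 × 0.37 = 18.13
  Lab reports 81 × 0.12 = 9.72
Sum = 75.28
75.28 would be C; cap at D applies → D.

D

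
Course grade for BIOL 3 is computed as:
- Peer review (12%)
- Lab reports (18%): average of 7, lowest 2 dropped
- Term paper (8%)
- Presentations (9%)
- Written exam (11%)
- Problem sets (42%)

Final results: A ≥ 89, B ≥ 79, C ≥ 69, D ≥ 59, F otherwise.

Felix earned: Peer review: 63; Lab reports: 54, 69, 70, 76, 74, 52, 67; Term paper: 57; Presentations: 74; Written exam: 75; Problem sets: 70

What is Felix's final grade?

C

Lab reports: drop 52, 54 → average of remaining 5 = 356/5 = 71.2
Weighted total:
  Peer review 63 × 0.12 = 7.56
  Lab reports 71.2 × 0.18 = 12.816
  Term paper 57 × 0.08 = 4.56
  Presentations 74 × 0.09 = 6.66
  Written exam 75 × 0.11 = 8.25
  Problem sets 70 × 0.42 = 29.4
Sum = 69.246
69.246 is ≥ 69 and < 79 → C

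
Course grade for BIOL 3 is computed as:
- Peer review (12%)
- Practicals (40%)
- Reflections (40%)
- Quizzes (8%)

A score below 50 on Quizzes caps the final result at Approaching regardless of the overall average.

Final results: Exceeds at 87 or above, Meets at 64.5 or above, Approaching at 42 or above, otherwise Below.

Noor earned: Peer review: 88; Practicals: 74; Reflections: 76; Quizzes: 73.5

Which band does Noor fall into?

Meets

Quizzes score 73.5 ≥ 50: minimum met.
Weighted total:
  Peer review 88 × 0.12 = 10.56
  Practicals 74 × 0.4 = 29.6
  Reflections 76 × 0.4 = 30.4
  Quizzes 73.5 × 0.08 = 5.88
Sum = 76.44
76.44 is ≥ 64.5 and < 87 → Meets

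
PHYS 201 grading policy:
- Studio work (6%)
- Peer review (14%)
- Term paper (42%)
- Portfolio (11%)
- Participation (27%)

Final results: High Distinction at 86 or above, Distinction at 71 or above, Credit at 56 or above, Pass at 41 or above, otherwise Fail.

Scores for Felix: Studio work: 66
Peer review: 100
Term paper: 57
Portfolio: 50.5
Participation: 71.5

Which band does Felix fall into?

Credit

Weighted total:
  Studio work 66 × 0.06 = 3.96
  Peer review 100 × 0.14 = 14
  Term paper 57 × 0.42 = 23.94
  Portfolio 50.5 × 0.11 = 5.555
  Participation 71.5 × 0.27 = 19.305
Sum = 66.76
66.76 is ≥ 56 and < 71 → Credit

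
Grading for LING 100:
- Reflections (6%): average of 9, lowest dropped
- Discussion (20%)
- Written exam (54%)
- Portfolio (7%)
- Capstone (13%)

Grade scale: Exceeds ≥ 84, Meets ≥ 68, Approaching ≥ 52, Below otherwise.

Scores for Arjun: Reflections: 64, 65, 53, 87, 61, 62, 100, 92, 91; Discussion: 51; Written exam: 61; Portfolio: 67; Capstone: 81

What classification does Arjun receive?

Reflections: drop 53 → average of remaining 8 = 622/8 = 77.75
Weighted total:
  Reflections 77.75 × 0.06 = 4.665
  Discussion 51 × 0.2 = 10.2
  Written exam 61 × 0.54 = 32.94
  Portfolio 67 × 0.07 = 4.69
  Capstone 81 × 0.13 = 10.53
Sum = 63.025
63.025 is ≥ 52 and < 68 → Approaching

Approaching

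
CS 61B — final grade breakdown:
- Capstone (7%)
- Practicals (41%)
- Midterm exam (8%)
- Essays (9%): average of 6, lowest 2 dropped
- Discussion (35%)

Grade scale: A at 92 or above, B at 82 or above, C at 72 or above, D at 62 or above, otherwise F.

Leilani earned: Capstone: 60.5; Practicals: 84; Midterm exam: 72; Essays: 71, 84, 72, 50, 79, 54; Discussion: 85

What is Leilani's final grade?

C

Essays: drop 50, 54 → average of remaining 4 = 306/4 = 76.5
Weighted total:
  Capstone 60.5 × 0.07 = 4.235
  Practicals 84 × 0.41 = 34.44
  Midterm exam 72 × 0.08 = 5.76
  Essays 76.5 × 0.09 = 6.885
  Discussion 85 × 0.35 = 29.75
Sum = 81.07
81.07 is ≥ 72 and < 82 → C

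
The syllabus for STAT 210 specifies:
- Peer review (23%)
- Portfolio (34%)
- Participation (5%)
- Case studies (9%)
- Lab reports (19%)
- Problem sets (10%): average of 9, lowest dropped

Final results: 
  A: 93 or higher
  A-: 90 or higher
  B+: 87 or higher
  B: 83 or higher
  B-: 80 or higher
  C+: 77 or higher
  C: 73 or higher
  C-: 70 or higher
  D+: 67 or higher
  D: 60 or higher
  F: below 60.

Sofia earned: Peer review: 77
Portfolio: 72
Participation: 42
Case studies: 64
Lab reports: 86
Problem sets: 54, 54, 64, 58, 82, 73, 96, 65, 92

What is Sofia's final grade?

C

Problem sets: drop 54 → average of remaining 8 = 584/8 = 73
Weighted total:
  Peer review 77 × 0.23 = 17.71
  Portfolio 72 × 0.34 = 24.48
  Participation 42 × 0.05 = 2.1
  Case studies 64 × 0.09 = 5.76
  Lab reports 86 × 0.19 = 16.34
  Problem sets 73 × 0.1 = 7.3
Sum = 73.69
73.69 is ≥ 73 and < 77 → C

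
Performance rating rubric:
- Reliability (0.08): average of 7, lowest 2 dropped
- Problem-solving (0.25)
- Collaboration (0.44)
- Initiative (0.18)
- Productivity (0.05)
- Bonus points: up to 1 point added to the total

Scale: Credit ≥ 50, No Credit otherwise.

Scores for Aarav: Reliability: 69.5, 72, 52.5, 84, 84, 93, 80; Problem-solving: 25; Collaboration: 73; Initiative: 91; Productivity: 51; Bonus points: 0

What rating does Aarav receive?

Credit

Reliability: drop 52.5, 69.5 → average of remaining 5 = 413/5 = 82.6
Weighted total:
  Reliability 82.6 × 0.08 = 6.608
  Problem-solving 25 × 0.25 = 6.25
  Collaboration 73 × 0.44 = 32.12
  Initiative 91 × 0.18 = 16.38
  Productivity 51 × 0.05 = 2.55
Sum = 63.908
Bonus points: 63.908 + 0 = 63.908
63.908 ≥ 50 → Credit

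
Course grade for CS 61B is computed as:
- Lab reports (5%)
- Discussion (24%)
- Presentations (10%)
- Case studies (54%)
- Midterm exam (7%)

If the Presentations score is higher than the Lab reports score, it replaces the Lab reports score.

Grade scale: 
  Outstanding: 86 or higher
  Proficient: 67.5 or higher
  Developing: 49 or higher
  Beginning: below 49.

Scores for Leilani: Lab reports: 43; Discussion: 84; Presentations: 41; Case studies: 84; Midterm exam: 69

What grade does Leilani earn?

Proficient

Presentations (41) ≤ Lab reports (43), so Lab reports stays at 43.
Weighted total:
  Lab reports 43 × 0.05 = 2.15
  Discussion 84 × 0.24 = 20.16
  Presentations 41 × 0.1 = 4.1
  Case studies 84 × 0.54 = 45.36
  Midterm exam 69 × 0.07 = 4.83
Sum = 76.6
76.6 is ≥ 67.5 and < 86 → Proficient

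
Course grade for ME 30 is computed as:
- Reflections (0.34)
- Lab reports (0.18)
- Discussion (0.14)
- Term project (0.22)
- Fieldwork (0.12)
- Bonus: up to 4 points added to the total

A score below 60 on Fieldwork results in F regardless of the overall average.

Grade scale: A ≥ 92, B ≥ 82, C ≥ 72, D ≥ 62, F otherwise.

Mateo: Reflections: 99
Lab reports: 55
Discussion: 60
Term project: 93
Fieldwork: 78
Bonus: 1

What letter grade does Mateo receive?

Fieldwork score 78 ≥ 60: minimum met.
Weighted total:
  Reflections 99 × 0.34 = 33.66
  Lab reports 55 × 0.18 = 9.9
  Discussion 60 × 0.14 = 8.4
  Term project 93 × 0.22 = 20.46
  Fieldwork 78 × 0.12 = 9.36
Sum = 81.78
Bonus: 81.78 + 1 = 82.78
82.78 is ≥ 82 and < 92 → B

B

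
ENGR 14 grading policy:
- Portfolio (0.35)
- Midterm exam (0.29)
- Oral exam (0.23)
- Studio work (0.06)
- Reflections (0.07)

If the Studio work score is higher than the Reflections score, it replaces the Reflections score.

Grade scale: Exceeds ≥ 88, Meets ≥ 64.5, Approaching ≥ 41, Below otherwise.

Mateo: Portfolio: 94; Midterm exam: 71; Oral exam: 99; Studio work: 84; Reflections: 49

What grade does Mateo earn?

Studio work (84) > Reflections (49), so Reflections counts as 84.
Weighted total:
  Portfolio 94 × 0.35 = 32.9
  Midterm exam 71 × 0.29 = 20.59
  Oral exam 99 × 0.23 = 22.77
  Studio work 84 × 0.06 = 5.04
  Reflections 84 × 0.07 = 5.88
Sum = 87.18
87.18 is ≥ 64.5 and < 88 → Meets

Meets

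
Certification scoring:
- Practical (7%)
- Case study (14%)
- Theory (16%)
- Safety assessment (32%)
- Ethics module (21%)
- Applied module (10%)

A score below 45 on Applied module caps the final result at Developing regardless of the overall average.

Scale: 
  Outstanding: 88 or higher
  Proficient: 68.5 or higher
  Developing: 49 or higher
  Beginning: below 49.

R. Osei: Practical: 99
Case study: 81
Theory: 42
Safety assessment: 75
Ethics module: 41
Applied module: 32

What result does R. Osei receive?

Developing

Applied module score 32 < 45: minimum not met.
Weighted total:
  Practical 99 × 0.07 = 6.93
  Case study 81 × 0.14 = 11.34
  Theory 42 × 0.16 = 6.72
  Safety assessment 75 × 0.32 = 24
  Ethics module 41 × 0.21 = 8.61
  Applied module 32 × 0.1 = 3.2
Sum = 60.8
60.8 would be Developing; cap at Developing applies → Developing.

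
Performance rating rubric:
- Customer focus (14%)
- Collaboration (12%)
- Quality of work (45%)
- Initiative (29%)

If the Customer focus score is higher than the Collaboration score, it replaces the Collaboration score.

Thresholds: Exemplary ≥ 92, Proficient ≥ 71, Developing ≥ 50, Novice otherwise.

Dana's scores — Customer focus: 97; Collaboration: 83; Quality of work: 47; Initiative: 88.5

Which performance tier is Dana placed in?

Customer focus (97) > Collaboration (83), so Collaboration counts as 97.
Weighted total:
  Customer focus 97 × 0.14 = 13.58
  Collaboration 97 × 0.12 = 11.64
  Quality of work 47 × 0.45 = 21.15
  Initiative 88.5 × 0.29 = 25.665
Sum = 72.035
72.035 is ≥ 71 and < 92 → Proficient

Proficient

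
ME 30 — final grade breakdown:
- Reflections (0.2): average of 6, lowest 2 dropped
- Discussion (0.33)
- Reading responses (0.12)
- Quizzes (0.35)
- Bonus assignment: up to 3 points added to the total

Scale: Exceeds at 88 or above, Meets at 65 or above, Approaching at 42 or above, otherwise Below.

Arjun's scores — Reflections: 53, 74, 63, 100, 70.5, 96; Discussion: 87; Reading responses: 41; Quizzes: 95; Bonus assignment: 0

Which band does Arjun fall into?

Meets

Reflections: drop 53, 63 → average of remaining 4 = 340.5/4 = 85.125
Weighted total:
  Reflections 85.125 × 0.2 = 17.025
  Discussion 87 × 0.33 = 28.71
  Reading responses 41 × 0.12 = 4.92
  Quizzes 95 × 0.35 = 33.25
Sum = 83.905
Bonus assignment: 83.905 + 0 = 83.905
83.905 is ≥ 65 and < 88 → Meets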